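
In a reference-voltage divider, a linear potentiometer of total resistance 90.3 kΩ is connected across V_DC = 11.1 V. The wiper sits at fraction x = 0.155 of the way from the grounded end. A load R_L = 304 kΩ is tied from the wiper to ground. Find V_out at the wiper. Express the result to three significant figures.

Lower segment x·R_p = 14.00 kΩ; upper segment (1−x)·R_p = 76.30 kΩ.
R_L loads the lower segment: effective lower R = 13.38 kΩ.
Loaded-divider output: V_out = 11.1 × 0.1492 = 1.656 V.

V_out ≈ 1.66 V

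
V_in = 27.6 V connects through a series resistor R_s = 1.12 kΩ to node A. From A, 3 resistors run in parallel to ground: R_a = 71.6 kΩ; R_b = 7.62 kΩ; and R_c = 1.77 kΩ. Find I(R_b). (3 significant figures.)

I ≈ 2.02 mA

Parallel bank: R_p = 1/(1/71.6 + 1/7.62 + 1/1.77) = 1.408 kΩ.
V_A by voltage divider: V_A = 27.6 × 1.408/(1.12 + 1.408) = 15.37 V.
Branch current I = V_A/R_b = 15.37/7.62 = 2.017 mA.
(Check via current divider: I_total = 10.92 mA; share G_k/ΣG = 0.1848 → same result.)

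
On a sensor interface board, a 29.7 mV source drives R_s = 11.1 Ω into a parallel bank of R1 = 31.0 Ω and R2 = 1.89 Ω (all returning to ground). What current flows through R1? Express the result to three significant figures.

I ≈ 0.132 mA

Equivalent of the parallel group: R_p = 1.781 Ω.
V_A = 29.7 × 1.781/12.88 = 4.107 mV.
Branch current I = V_A/R1 = 4.107/31.0 = 0.1325 mA.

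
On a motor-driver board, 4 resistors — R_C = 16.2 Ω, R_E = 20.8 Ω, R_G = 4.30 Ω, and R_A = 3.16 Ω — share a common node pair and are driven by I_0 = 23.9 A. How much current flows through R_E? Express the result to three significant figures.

ΣG = 1/16.2 + 1/20.8 + 1/4.30 + 1/3.16 = 0.6588.
By the current-divider rule, I = I_0 · G_k/ΣG = 23.9 × 0.07297 = 1.744 A.

I ≈ 1.74 A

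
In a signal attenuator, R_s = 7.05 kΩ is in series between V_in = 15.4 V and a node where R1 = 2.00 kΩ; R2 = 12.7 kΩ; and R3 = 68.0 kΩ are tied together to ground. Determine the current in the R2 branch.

Parallel bank: R_p = 1/(1/2.00 + 1/12.7 + 1/68.0) = 1.685 kΩ.
V_A = 15.4 × 1.685/8.735 = 2.971 V.
I(R2) = V_A / R2 = 2.971/12.7 = 0.2339 mA.
(Equivalently: I_total = 1.763 mA, then current-divider fraction G_k/ΣG = 0.1327.)

I ≈ 0.234 mA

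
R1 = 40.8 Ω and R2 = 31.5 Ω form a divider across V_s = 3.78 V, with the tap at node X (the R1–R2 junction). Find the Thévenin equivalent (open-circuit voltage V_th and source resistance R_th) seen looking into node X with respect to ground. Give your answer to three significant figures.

V_th ≈ 1.65 V, R_th ≈ 17.8 Ω

Open-circuit (no load on X): V_th = V_s · R2/(R1 + R2) = 3.78 × 31.5/(40.80 + 31.5) = 1.647 V.
Zeroing V_s shorts the top of R1 to ground, so R_th = R1 ‖ R2 = 17.78 Ω.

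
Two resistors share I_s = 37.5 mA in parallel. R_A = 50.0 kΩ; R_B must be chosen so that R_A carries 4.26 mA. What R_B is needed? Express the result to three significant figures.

Two-branch current divider: I_A = I_s · R_B/(R_A + R_B).
4.26/37.5 = R_B/(R_A + R_B) → R_B = R_A · (0.1136)/(1 − 0.1136) = 50.0 × 0.1282 = 6.408 kΩ.

R_B ≈ 6.41 kΩ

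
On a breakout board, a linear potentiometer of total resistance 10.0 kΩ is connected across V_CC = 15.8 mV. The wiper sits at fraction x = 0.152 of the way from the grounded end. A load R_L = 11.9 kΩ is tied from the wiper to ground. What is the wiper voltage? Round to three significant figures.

The pot divides into 8.480 kΩ above the wiper and 1.520 kΩ below.
(x·R_p) ‖ R_L = 1.348 kΩ.
V_out = 15.8 × 1.348/(8.480 + 1.348) = 2.167 mV.
(Unloaded: V_out = x·V_CC = 2.40 mV.)

V_out ≈ 2.17 mV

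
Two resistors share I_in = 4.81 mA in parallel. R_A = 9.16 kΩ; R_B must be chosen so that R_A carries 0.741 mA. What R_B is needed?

R_B ≈ 1.67 kΩ

Two-branch current divider: I_A = I_in · R_B/(R_A + R_B).
0.741/4.81 = R_B/(R_A + R_B) → R_B = R_A · (0.1541)/(1 − 0.1541) = 9.16 × 0.1821 = 1.668 kΩ.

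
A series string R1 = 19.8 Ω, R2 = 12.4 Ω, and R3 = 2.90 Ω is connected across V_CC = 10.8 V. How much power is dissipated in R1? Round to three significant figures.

P ≈ 1.87 W

The common current is I = 10.8/35.10 = 0.3077 A.
V(R1) = I·R = 6.092 V; P = V·I = 6.092 × 0.3077 = 1.875 W.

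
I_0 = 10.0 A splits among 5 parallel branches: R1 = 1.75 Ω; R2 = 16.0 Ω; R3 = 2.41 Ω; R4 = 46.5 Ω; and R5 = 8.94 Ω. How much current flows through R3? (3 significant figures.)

ΣG = 1/1.75 + 1/16.0 + 1/2.41 + 1/46.5 + 1/8.94 = 1.182.
Current divider: I(R3) = I_0 · G_k/ΣG = 10.0 × (0.4149/1.182) = 10.0 × 0.3510 = 3.510 A.

I ≈ 3.51 A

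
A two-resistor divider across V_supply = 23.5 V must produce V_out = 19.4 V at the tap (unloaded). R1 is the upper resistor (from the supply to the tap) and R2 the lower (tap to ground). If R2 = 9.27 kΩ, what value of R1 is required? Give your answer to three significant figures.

R1 ≈ 1.96 kΩ

V_out/V_supply = R2/(R1+R2) = 0.8255.
R1 = R2·(1/k − 1) = 9.27 × 0.2113 = 1.959 kΩ.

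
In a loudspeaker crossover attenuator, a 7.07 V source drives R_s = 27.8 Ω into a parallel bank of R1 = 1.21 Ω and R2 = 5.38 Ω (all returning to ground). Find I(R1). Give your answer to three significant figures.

I ≈ 0.200 A

Parallel bank: R_p = 1/(1/1.21 + 1/5.38) = 0.9878 Ω.
V_A by voltage divider: V_A = 7.07 × 0.9878/(27.8 + 0.9878) = 0.2426 V.
Branch current I = V_A/R1 = 0.2426/1.21 = 0.2005 A.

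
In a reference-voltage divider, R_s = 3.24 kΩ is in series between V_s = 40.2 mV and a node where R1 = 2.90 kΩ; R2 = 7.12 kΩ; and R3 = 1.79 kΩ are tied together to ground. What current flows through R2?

Parallel bank: R_p = 1/(1/2.90 + 1/7.12 + 1/1.79) = 0.9579 kΩ.
Node voltage V_A = V_s · R_p/(R_s + R_p) = 40.2 × 0.2282 = 9.173 mV.
Branch current I = V_A/R2 = 9.173/7.12 = 1.288 µA.

I ≈ 1.29 µA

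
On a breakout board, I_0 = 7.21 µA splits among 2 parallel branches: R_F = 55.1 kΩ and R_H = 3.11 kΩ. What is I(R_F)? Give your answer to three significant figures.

Two-branch current divider: I_k = I_0 · R_other/(R_1 + R_2).
So I = 7.21 × 3.11/58.21 = 0.3852 µA.

I ≈ 0.385 µA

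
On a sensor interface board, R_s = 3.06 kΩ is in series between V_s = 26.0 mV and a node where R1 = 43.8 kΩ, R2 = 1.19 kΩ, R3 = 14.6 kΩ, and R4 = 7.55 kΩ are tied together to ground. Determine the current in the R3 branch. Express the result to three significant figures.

I ≈ 0.418 µA

Equivalent of the parallel group: R_p = 0.9398 kΩ.
Node voltage V_A = V_s · R_p/(R_s + R_p) = 26.0 × 0.2350 = 6.109 mV.
I(R3) = V_A / R3 = 6.109/14.6 = 0.4184 µA.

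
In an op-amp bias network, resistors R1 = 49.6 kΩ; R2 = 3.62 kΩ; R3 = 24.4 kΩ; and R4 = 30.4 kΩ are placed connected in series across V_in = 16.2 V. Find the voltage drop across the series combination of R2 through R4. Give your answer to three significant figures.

Total series resistance ΣR = 49.6 + 3.62 + 24.4 + 30.4 = 108.0 kΩ.
R_{R2..R4} = 3.62 + 24.4 + 30.4 = 58.42 kΩ.
V = V_in · R/ΣR = 16.2 × 0.5408 = 8.761 V.

V ≈ 8.76 V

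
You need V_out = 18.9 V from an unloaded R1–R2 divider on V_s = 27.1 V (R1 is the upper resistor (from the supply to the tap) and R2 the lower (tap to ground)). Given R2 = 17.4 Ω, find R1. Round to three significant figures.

R1 ≈ 7.55 Ω

The divider ratio is R2/(R1+R2) = 18.9/27.1 = 0.6974.
So R1 = R2 · (V_s/V_out − 1) = 17.4 × (27.1/18.9 − 1) = 17.4 × 0.4339 = 7.549 Ω.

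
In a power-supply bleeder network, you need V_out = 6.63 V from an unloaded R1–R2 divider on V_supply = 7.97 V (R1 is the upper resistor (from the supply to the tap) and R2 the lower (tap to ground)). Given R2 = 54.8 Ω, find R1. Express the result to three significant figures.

R1 ≈ 11.1 Ω

V_out/V_supply = R2/(R1+R2) = 0.8319.
So R1 = R2 · (V_supply/V_out − 1) = 54.8 × (7.97/6.63 − 1) = 54.8 × 0.2021 = 11.08 Ω.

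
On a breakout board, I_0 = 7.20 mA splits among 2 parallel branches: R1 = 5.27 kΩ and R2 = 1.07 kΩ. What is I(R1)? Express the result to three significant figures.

I ≈ 1.22 mA

For two parallel branches, I_k = I_0 · (other R)/(sum of R).
So I = 7.20 × 1.07/6.340 = 1.215 mA.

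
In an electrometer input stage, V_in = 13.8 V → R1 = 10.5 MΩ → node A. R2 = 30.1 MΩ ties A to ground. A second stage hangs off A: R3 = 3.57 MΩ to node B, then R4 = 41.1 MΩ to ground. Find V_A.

Node A sees R2 in parallel with the series input of stage 2, R3 + R4 = 44.67 MΩ.
Effective lower resistance at A: R2 ‖ 44.67 = 17.98 MΩ.
V_A = 13.8 × 17.98/(10.5 + 17.98) = 8.713 V.

V_A ≈ 8.71 V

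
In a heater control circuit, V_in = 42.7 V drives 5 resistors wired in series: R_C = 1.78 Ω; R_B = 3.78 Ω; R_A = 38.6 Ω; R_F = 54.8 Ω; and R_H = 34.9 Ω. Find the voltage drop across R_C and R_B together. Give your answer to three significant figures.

V ≈ 1.77 V

Total series resistance ΣR = 1.78 + 3.78 + 38.6 + 54.8 + 34.9 = 133.9 Ω.
R_{R_C..R_B} = 1.78 + 3.78 = 5.560 Ω.
Voltage divider: V = V_in · (5.560 / 133.9) = 42.7 × 0.04154 = 1.774 V.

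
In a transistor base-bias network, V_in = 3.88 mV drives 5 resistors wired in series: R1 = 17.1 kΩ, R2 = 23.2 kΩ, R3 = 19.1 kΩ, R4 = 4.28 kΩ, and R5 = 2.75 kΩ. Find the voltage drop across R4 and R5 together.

V ≈ 0.411 mV

ΣR = 17.1 + 23.2 + 19.1 + 4.28 + 2.75 = 66.43 kΩ.
R_{R4..R5} = 4.28 + 2.75 = 7.030 kΩ.
Voltage divider: V = V_in · (7.030 / 66.43) = 3.88 × 0.1058 = 0.4106 mV.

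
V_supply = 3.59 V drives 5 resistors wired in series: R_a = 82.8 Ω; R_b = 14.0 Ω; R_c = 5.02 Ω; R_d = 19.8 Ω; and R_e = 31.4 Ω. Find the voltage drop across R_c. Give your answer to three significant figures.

V ≈ 0.118 V

ΣR = 82.8 + 14.0 + 5.02 + 19.8 + 31.4 = 153.0 Ω.
V = V_supply · R/ΣR = 3.59 × 0.03281 = 0.1178 V.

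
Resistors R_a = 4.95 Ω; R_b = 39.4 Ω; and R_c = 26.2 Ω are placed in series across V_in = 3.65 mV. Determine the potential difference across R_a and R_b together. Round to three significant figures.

V ≈ 2.29 mV

Series total: ΣR = 4.95 + 39.4 + 26.2 = 70.55 Ω.
R_{R_a..R_b} = 4.95 + 39.4 = 44.35 Ω.
V = V_in · R/ΣR = 3.65 × 0.6286 = 2.295 mV.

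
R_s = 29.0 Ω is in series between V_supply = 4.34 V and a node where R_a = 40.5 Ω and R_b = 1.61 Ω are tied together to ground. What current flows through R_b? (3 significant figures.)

I ≈ 0.137 A

Combine the parallel branches: R_p = (1/40.5 + 1/1.61)⁻¹ = 1.548 Ω.
V_A by voltage divider: V_A = 4.34 × 1.548/(29.0 + 1.548) = 0.2200 V.
I(R_b) = V_A / R_b = 0.2200/1.61 = 0.1366 A.
(Equivalently: I_total = 0.1421 A, then current-divider fraction G_k/ΣG = 0.9618.)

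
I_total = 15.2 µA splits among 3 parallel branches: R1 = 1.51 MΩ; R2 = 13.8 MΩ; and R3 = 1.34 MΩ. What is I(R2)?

I ≈ 0.744 µA

Total conductance ΣG = 1/1.51 + 1/13.8 + 1/1.34 = 1.481 (units of 1/MΩ).
By the current-divider rule, I = I_total · G_k/ΣG = 15.2 × 0.04893 = 0.7437 µA.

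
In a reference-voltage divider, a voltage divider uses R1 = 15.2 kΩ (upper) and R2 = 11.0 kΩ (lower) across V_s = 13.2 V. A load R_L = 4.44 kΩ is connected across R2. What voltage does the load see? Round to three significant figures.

First combine the lower leg with the load: R2 ‖ R_L = 3.163 kΩ.
Voltage divider with the loaded lower leg: V_out = 13.2 × 3.163/(15.2 + 3.163) = 13.2 × 0.1723 = 2.274 V.

V_out ≈ 2.27 V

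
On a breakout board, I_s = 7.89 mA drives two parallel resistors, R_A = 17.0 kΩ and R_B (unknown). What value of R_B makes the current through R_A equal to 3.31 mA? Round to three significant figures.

R_B ≈ 12.3 kΩ

In a two-way split, I_A/I_s = R_B/(R_A + R_B).
With f = 0.4195, R_B = R_A · f/(1−f) = 17.0 × 0.7227 = 12.29 kΩ.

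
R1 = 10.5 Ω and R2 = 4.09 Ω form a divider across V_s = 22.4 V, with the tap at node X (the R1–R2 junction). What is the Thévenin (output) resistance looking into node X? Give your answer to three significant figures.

R_th ≈ 2.94 Ω

Looking into X with the source shorted: R_th = R1·R2/(R1+R2) = 10.50 × 4.09/14.59 = 2.943 Ω.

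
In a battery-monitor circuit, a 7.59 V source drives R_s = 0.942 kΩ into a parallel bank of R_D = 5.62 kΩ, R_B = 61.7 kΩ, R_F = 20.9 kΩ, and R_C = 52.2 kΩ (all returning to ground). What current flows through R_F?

Parallel bank: R_p = 1/(1/5.62 + 1/61.7 + 1/20.9 + 1/52.2) = 3.829 kΩ.
V_A by voltage divider: V_A = 7.59 × 3.829/(0.942 + 3.829) = 6.091 V.
I(R_F) = V_A / R_F = 6.091/20.9 = 0.2915 mA.
(Equivalently: I_total = 1.591 mA, then current-divider fraction G_k/ΣG = 0.1832.)

I ≈ 0.291 mA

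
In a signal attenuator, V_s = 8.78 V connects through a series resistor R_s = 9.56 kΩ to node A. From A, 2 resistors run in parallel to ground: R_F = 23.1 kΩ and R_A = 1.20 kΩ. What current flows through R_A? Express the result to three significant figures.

Equivalent of the parallel group: R_p = 1.141 kΩ.
Node voltage V_A = V_s · R_p/(R_s + R_p) = 8.78 × 0.1066 = 0.9360 V.
Branch current I = V_A/R_A = 0.9360/1.20 = 0.7800 mA.
(Check via current divider: I_total = 0.8205 mA; share G_k/ΣG = 0.9506 → same result.)

I ≈ 0.780 mA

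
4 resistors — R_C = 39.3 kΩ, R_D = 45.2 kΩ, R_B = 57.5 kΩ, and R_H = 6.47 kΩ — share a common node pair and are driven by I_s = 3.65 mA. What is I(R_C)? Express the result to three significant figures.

ΣG = 1/39.3 + 1/45.2 + 1/57.5 + 1/6.47 = 0.2195.
By the current-divider rule, I = I_s · G_k/ΣG = 3.65 × 0.1159 = 0.4231 mA.

I ≈ 0.423 mA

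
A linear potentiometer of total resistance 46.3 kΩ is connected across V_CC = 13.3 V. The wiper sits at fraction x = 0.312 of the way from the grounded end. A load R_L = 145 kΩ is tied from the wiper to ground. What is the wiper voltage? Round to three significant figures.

V_out ≈ 3.88 V

The pot divides into 31.85 kΩ above the wiper and 14.45 kΩ below.
R_L loads the lower segment: effective lower R = 13.14 kΩ.
Then V_out = V_CC · 13.14/(31.85 + 13.14) = 3.883 V.
(Unloaded: V_out = x·V_CC = 4.15 V.)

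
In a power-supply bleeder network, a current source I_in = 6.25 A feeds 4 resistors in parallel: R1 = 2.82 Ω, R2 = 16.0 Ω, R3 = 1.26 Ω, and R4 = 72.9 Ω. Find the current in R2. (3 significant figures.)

I ≈ 0.319 A

Conductances: ΣG = 1/2.82 + 1/16.0 + 1/1.26 + 1/72.9 = 1.224 (1/Ω).
R2 takes the fraction G_k/ΣG = 0.06250/1.224 = 0.05104, so I = 6.25 × 0.05104 = 0.3190 A.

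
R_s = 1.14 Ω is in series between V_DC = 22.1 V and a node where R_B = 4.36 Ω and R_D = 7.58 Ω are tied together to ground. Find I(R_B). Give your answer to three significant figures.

I ≈ 3.59 A

Parallel bank: R_p = 1/(1/4.36 + 1/7.58) = 2.768 Ω.
V_A by voltage divider: V_A = 22.1 × 2.768/(1.14 + 2.768) = 15.65 V.
I(R_B) = V_A / R_B = 15.65/4.36 = 3.590 A.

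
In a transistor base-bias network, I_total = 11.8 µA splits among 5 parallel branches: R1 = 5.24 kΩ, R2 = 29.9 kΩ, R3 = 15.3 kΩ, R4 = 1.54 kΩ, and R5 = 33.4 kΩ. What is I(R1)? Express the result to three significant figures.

I ≈ 2.32 µA

Conductances: ΣG = 1/5.24 + 1/29.9 + 1/15.3 + 1/1.54 + 1/33.4 = 0.9689 (1/kΩ).
R1 takes the fraction G_k/ΣG = 0.1908/0.9689 = 0.1970, so I = 11.8 × 0.1970 = 2.324 µA.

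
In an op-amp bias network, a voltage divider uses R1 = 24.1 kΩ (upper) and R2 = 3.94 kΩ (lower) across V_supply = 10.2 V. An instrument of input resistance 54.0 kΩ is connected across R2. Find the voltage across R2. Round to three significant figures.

V_out ≈ 1.35 V

The load sits in parallel with R2, giving an effective lower resistance R2' = R2·R_L/(R2+R_L) = 3.672 kΩ.
Then V_out = V_supply · R2'/(R1 + R2') = 10.2 × 3.672/27.77 = 1.349 V.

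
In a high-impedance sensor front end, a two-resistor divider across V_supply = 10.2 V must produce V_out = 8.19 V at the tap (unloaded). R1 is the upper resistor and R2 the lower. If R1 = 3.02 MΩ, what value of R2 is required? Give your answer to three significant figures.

The divider ratio is R2/(R1+R2) = 8.19/10.2 = 0.8029.
R2 = R1 · 0.8029/(1 − 0.8029) = 12.31 MΩ.

R2 ≈ 12.3 MΩ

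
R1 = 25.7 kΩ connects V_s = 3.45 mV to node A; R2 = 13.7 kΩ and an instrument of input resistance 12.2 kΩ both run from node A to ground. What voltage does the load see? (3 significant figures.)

First combine the lower leg with the load: R2 ‖ R_L = 6.453 kΩ.
Now apply the divider: V_out = 3.45 × 0.2007 = 0.6924 mV.

V_out ≈ 0.692 mV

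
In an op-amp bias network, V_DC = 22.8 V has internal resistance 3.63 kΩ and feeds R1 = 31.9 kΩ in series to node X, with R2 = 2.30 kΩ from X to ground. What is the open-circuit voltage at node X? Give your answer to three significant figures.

R1' = 3.63 + 31.9 = 35.53 kΩ (source resistance + R1).
Open-circuit (no load on X): V_th = V_DC · R2/(R1' + R2) = 22.8 × 2.30/(35.53 + 2.30) = 1.386 V.

V_th ≈ 1.39 V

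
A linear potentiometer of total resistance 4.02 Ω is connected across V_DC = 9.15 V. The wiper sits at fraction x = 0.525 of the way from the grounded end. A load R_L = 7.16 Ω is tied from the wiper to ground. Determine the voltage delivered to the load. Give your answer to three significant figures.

V_out ≈ 4.21 V

The pot divides into 1.909 Ω above the wiper and 2.111 Ω below.
R_L loads the lower segment: effective lower R = 1.630 Ω.
V_out = 9.15 × 1.630/(1.909 + 1.630) = 4.214 V.
(Unloaded: V_out = x·V_DC = 4.80 V.)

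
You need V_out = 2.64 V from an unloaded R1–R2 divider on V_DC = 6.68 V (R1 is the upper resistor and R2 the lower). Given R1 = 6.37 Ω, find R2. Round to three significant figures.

The divider ratio is R2/(R1+R2) = 2.64/6.68 = 0.3952.
Rearranging, R2 = R1·k/(1−k) = 6.37 × 0.6535 = 4.163 Ω.

R2 ≈ 4.16 Ω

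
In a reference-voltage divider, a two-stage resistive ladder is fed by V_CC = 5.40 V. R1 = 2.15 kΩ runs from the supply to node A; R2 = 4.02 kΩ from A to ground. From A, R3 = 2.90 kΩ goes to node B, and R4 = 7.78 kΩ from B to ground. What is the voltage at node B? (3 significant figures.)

Looking into the second stage from A: R3 + R4 = 10.68 kΩ appears in parallel with R2.
R2 ‖ (R3+R4) = 2.921 kΩ.
First divider: V_A = V_CC · 2.921/(2.15 + 2.921) = 3.110 V.
Then the unloaded second divider: V_B = V_A × R4/(R3+R4) = 3.110 × 0.7285 = 2.266 V.

V_B ≈ 2.27 V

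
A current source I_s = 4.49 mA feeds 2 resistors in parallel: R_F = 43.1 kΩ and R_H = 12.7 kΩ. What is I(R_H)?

Two-branch current divider: I_k = I_s · R_other/(R_1 + R_2).
I(R_H) = 4.49 × 43.1/(43.1 + 12.7) = 4.49 × 0.7724 = 3.468 mA.

I ≈ 3.47 mA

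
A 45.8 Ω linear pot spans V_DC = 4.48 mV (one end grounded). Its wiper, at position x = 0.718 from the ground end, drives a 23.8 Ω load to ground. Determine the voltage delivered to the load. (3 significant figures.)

The pot divides into 12.92 Ω above the wiper and 32.88 Ω below.
(x·R_p) ‖ R_L = 13.81 Ω.
V_out = 4.48 × 13.81/(12.92 + 13.81) = 2.315 mV.

V_out ≈ 2.31 mV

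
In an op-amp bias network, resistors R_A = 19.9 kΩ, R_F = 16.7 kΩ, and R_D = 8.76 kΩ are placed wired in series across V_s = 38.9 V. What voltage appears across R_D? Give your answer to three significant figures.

V ≈ 7.51 V

Series total: ΣR = 19.9 + 16.7 + 8.76 = 45.36 kΩ.
By the voltage-divider rule, V = 38.9 × 8.760/45.36 = 7.512 V.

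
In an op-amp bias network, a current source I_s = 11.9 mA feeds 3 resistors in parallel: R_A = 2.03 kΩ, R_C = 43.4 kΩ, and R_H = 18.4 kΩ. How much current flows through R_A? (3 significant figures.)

Conductances: ΣG = 1/2.03 + 1/43.4 + 1/18.4 = 0.5700 (1/kΩ).
R_A takes the fraction G_k/ΣG = 0.4926/0.5700 = 0.8642, so I = 11.9 × 0.8642 = 10.28 mA.

I ≈ 10.3 mA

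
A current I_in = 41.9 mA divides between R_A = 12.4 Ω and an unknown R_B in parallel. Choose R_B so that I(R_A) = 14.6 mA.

Two-branch current divider: I_A = I_in · R_B/(R_A + R_B).
14.6/41.9 = R_B/(R_A + R_B) → R_B = R_A · (0.3484)/(1 − 0.3484) = 12.4 × 0.5348 = 6.632 Ω.

R_B ≈ 6.63 Ω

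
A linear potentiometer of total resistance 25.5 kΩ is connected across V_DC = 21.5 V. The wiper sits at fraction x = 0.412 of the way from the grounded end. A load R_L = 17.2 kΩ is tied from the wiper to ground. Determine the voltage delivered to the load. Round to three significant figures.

V_out ≈ 6.52 V

Split the track: R_lower = x·R_p = 10.51 kΩ, R_upper = (1−x)·R_p = 14.99 kΩ.
R_L loads the lower segment: effective lower R = 6.522 kΩ.
Loaded-divider output: V_out = 21.5 × 0.3031 = 6.517 V.
(Unloaded: V_out = x·V_DC = 8.86 V.)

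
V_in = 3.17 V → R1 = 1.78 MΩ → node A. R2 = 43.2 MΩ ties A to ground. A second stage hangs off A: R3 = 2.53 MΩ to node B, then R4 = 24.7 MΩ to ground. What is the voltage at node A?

The second stage (R3 + R4 = 27.23 MΩ) loads node A in parallel with R2.
Effective lower resistance at A: R2 ‖ 27.23 = 16.70 MΩ.
V_A = 3.17 × 16.70/(1.78 + 16.70) = 2.865 V.

V_A ≈ 2.86 V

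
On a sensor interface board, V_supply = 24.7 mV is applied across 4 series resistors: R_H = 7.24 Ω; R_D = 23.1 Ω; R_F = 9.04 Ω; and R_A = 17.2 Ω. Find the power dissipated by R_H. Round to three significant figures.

P ≈ 1.38 µW

ΣR = 56.58 Ω → I = 24.7/56.58 = 0.4366 mA.
P(R_H) = I²·R_H = (0.4366)² × 7.24 = 1.380 µW.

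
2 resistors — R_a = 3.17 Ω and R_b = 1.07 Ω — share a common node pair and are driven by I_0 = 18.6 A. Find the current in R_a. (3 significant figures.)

I ≈ 4.69 A

For two parallel branches, I_k = I_0 · (other R)/(sum of R).
So I = 18.6 × 1.07/4.240 = 4.694 A.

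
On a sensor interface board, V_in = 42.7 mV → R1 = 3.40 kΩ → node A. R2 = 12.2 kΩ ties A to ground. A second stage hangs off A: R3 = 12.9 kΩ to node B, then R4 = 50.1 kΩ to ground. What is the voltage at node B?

V_B ≈ 25.5 mV

Looking into the second stage from A: R3 + R4 = 63.00 kΩ appears in parallel with R2.
Effective lower resistance at A: R2 ‖ 63.00 = 10.22 kΩ.
V_A = 42.7 × 10.22/(3.40 + 10.22) = 32.04 mV.
V_B = V_A × 0.7952 = 25.48 mV.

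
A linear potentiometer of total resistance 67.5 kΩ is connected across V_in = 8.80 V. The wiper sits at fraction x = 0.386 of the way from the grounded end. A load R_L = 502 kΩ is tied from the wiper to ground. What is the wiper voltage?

V_out ≈ 3.29 V

The pot divides into 41.45 kΩ above the wiper and 26.05 kΩ below.
R_L loads the lower segment: effective lower R = 24.77 kΩ.
V_out = 8.80 × 24.77/(41.45 + 24.77) = 3.292 V.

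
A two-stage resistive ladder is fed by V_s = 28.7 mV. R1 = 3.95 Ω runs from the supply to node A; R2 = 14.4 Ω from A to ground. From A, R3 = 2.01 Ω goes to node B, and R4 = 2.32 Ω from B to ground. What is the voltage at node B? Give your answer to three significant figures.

V_B ≈ 7.03 mV

Looking into the second stage from A: R3 + R4 = 4.330 Ω appears in parallel with R2.
Effective lower resistance at A: R2 ‖ 4.330 = 3.329 Ω.
So V_A = 28.7 × 0.4573 = 13.13 mV.
V_B = V_A × 0.5358 = 7.033 mV.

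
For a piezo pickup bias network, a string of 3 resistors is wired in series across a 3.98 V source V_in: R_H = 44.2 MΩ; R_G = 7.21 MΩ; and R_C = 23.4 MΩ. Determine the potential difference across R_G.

V ≈ 0.384 V

ΣR = 44.2 + 7.21 + 23.4 = 74.81 MΩ.
By the voltage-divider rule, V = 3.98 × 7.210/74.81 = 0.3836 V.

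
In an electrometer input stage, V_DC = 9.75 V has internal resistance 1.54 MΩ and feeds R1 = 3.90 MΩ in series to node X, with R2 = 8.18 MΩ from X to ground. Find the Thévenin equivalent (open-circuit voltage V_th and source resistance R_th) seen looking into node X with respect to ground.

R1' = 1.54 + 3.90 = 5.440 MΩ (source resistance + R1).
With X open, the divider is unloaded: V_th = 9.75 × 8.18/13.62 = 5.856 V.
With V_DC suppressed (replaced by a short), R_th = R1' ‖ R2 = (5.440 × 8.18)/(5.440 + 8.18) = 3.267 MΩ.

V_th ≈ 5.86 V, R_th ≈ 3.27 MΩ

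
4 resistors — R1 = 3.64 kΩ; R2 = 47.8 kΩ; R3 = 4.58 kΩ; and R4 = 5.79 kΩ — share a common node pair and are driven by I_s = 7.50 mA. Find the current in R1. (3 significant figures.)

I ≈ 3.00 mA

ΣG = 1/3.64 + 1/47.8 + 1/4.58 + 1/5.79 = 0.6867.
R1 takes the fraction G_k/ΣG = 0.2747/0.6867 = 0.4001, so I = 7.50 × 0.4001 = 3.001 mA.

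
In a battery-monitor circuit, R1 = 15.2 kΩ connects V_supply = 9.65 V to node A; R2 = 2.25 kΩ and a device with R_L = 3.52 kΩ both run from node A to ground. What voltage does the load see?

V_out ≈ 0.799 V

The load sits in parallel with R2, giving an effective lower resistance R2' = R2·R_L/(R2+R_L) = 1.373 kΩ.
Then V_out = V_supply · R2'/(R1 + R2') = 9.65 × 1.373/16.57 = 0.7993 V.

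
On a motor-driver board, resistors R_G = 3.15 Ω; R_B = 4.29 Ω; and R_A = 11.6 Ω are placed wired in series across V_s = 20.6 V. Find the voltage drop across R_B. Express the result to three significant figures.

Series total: ΣR = 3.15 + 4.29 + 11.6 = 19.04 Ω.
V = V_s · R/ΣR = 20.6 × 0.2253 = 4.641 V.

V ≈ 4.64 V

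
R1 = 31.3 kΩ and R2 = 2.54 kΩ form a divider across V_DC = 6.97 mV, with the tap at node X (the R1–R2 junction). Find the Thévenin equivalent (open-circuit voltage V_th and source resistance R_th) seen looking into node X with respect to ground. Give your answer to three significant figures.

V_th ≈ 0.523 mV, R_th ≈ 2.35 kΩ

Open-circuit (no load on X): V_th = V_DC · R2/(R1 + R2) = 6.97 × 2.54/(31.30 + 2.54) = 0.5232 mV.
Zeroing V_DC shorts the top of R1 to ground, so R_th = R1 ‖ R2 = 2.349 kΩ.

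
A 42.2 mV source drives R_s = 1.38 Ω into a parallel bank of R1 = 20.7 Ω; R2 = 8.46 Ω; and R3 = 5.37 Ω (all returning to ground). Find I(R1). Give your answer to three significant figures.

Equivalent of the parallel group: R_p = 2.835 Ω.
V_A = 42.2 × 2.835/4.215 = 28.38 mV.
Branch current I = V_A/R1 = 28.38/20.7 = 1.371 mA.
(Check via current divider: I_total = 10.01 mA; share G_k/ΣG = 0.1370 → same result.)

I ≈ 1.37 mA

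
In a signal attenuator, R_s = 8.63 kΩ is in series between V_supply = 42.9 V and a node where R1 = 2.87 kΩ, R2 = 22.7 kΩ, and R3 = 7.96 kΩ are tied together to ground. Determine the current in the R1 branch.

I ≈ 2.73 mA

Equivalent of the parallel group: R_p = 1.930 kΩ.
V_A = 42.9 × 1.930/10.56 = 7.841 V.
Branch current I = V_A/R1 = 7.841/2.87 = 2.732 mA.
(Equivalently: I_total = 4.062 mA, then current-divider fraction G_k/ΣG = 0.6725.)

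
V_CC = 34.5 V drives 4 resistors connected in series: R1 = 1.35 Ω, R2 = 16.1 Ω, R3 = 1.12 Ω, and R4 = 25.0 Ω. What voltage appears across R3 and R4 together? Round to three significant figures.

V ≈ 20.7 V

Series total: ΣR = 1.35 + 16.1 + 1.12 + 25.0 = 43.57 Ω.
R_{R3..R4} = 1.12 + 25.0 = 26.12 Ω.
V = V_CC · R/ΣR = 34.5 × 0.5995 = 20.68 V.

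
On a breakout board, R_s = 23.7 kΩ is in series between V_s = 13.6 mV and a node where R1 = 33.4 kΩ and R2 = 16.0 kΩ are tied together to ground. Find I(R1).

Parallel bank: R_p = 1/(1/33.4 + 1/16.0) = 10.82 kΩ.
V_A by voltage divider: V_A = 13.6 × 10.82/(23.7 + 10.82) = 4.262 mV.
I(R1) = V_A / R1 = 4.262/33.4 = 0.1276 µA.
(Equivalently: I_total = 0.3940 µA, then current-divider fraction G_k/ΣG = 0.3239.)

I ≈ 0.128 µA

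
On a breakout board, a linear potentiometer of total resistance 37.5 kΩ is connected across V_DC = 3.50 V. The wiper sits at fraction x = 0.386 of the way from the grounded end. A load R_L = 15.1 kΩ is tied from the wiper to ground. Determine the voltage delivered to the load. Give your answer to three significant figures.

V_out ≈ 0.850 V

The pot divides into 23.02 kΩ above the wiper and 14.47 kΩ below.
(x·R_p) ‖ R_L = 7.390 kΩ.
V_out = 3.50 × 7.390/(23.02 + 7.390) = 0.8504 V.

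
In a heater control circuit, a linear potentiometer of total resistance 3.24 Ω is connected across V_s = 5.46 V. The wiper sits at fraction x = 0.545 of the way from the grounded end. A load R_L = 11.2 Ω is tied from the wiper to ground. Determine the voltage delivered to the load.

V_out ≈ 2.78 V

The pot divides into 1.474 Ω above the wiper and 1.766 Ω below.
R_L loads the lower segment: effective lower R = 1.525 Ω.
Loaded-divider output: V_out = 5.46 × 0.5085 = 2.777 V.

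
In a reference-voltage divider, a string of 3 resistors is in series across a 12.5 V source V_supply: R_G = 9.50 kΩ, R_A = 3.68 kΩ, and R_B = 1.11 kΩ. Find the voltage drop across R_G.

ΣR = 9.50 + 3.68 + 1.11 = 14.29 kΩ.
V = V_supply · R/ΣR = 12.5 × 0.6648 = 8.310 V.

V ≈ 8.31 V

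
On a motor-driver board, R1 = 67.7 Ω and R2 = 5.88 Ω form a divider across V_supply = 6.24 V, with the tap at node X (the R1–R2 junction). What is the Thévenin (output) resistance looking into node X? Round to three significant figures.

With V_supply suppressed (replaced by a short), R_th = R1 ‖ R2 = (67.70 × 5.88)/(67.70 + 5.88) = 5.410 Ω.

R_th ≈ 5.41 Ω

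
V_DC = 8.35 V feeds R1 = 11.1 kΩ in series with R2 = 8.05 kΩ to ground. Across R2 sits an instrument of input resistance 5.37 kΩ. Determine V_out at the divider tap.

V_out ≈ 1.88 V

First combine the lower leg with the load: R2 ‖ R_L = 3.221 kΩ.
Then V_out = V_DC · R2'/(R1 + R2') = 8.35 × 3.221/14.32 = 1.878 V.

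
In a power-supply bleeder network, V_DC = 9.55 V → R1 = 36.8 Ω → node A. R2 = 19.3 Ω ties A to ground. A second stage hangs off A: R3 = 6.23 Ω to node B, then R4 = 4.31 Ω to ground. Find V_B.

V_B ≈ 0.610 V

Looking into the second stage from A: R3 + R4 = 10.54 Ω appears in parallel with R2.
Effective lower resistance at A: R2 ‖ 10.54 = 6.817 Ω.
V_A = 9.55 × 6.817/(36.8 + 6.817) = 1.493 V.
Stage 2 is unloaded, so V_B = V_A · R4/(R3+R4) = 1.493 × 4.31/10.54 = 0.6104 V.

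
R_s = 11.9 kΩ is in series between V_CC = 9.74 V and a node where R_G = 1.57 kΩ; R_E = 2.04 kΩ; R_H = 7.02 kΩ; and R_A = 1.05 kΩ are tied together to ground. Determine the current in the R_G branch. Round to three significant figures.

Combine the parallel branches: R_p = (1/1.57 + 1/2.04 + 1/7.02 + 1/1.05)⁻¹ = 0.4501 kΩ.
V_A by voltage divider: V_A = 9.74 × 0.4501/(11.9 + 0.4501) = 0.3549 V.
Branch current I = V_A/R_G = 0.3549/1.57 = 0.2261 mA.

I ≈ 0.226 mA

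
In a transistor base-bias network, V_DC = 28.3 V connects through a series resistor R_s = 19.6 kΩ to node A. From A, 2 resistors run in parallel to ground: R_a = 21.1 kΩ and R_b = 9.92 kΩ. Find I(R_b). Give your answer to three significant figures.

Parallel bank: R_p = 1/(1/21.1 + 1/9.92) = 6.748 kΩ.
Node voltage V_A = V_DC · R_p/(R_s + R_p) = 28.3 × 0.2561 = 7.248 V.
Branch current I = V_A/R_b = 7.248/9.92 = 0.7306 mA.
(Check via current divider: I_total = 1.074 mA; share G_k/ΣG = 0.6802 → same result.)

I ≈ 0.731 mA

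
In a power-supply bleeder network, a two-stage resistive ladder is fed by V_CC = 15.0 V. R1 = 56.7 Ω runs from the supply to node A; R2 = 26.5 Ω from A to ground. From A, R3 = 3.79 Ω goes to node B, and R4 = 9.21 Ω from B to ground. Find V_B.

Node A sees R2 in parallel with the series input of stage 2, R3 + R4 = 13.00 Ω.
R2 ‖ (R3+R4) = 8.722 Ω.
So V_A = 15.0 × 0.1333 = 2.000 V.
V_B = V_A × 0.7085 = 1.417 V.

V_B ≈ 1.42 V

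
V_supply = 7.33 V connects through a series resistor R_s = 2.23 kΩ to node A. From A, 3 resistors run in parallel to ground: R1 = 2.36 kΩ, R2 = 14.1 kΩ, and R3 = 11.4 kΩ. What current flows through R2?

I ≈ 0.226 mA

Parallel bank: R_p = 1/(1/2.36 + 1/14.1 + 1/11.4) = 1.717 kΩ.
V_A = 7.33 × 1.717/3.947 = 3.189 V.
I(R2) = V_A / R2 = 3.189/14.1 = 0.2262 mA.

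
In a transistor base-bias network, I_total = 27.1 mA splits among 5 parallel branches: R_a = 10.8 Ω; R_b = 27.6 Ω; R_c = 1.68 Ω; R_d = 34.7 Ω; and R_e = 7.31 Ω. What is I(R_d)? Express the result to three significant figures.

I ≈ 0.878 mA

Conductances: ΣG = 1/10.8 + 1/27.6 + 1/1.68 + 1/34.7 + 1/7.31 = 0.8897 (1/Ω).
R_d takes the fraction G_k/ΣG = 0.02882/0.8897 = 0.03239, so I = 27.1 × 0.03239 = 0.8778 mA.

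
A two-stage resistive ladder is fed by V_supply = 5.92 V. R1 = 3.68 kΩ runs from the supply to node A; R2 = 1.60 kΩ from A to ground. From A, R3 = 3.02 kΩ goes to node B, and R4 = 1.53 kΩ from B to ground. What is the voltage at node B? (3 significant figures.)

Node A sees R2 in parallel with the series input of stage 2, R3 + R4 = 4.550 kΩ.
R2 ‖ (R3+R4) = 1.184 kΩ.
V_A = 5.92 × 1.184/(3.68 + 1.184) = 1.441 V.
Stage 2 is unloaded, so V_B = V_A · R4/(R3+R4) = 1.441 × 1.53/4.550 = 0.4845 V.

V_B ≈ 0.484 V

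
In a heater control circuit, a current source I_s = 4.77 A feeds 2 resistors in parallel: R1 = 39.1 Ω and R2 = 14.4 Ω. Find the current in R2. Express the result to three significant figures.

I ≈ 3.49 A

Two-branch current divider: I_k = I_s · R_other/(R_1 + R_2).
So I = 4.77 × 39.1/53.50 = 3.486 A.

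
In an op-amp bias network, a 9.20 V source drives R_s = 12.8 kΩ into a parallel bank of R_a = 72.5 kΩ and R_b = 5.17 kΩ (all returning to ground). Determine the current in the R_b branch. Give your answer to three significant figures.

I ≈ 0.487 mA

Equivalent of the parallel group: R_p = 4.826 kΩ.
V_A by voltage divider: V_A = 9.20 × 4.826/(12.8 + 4.826) = 2.519 V.
Branch current I = V_A/R_b = 2.519/5.17 = 0.4872 mA.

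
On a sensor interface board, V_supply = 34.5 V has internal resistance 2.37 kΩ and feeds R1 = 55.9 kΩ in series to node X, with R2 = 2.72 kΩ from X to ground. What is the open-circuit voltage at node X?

V_th ≈ 1.54 V

R1' = 2.37 + 55.9 = 58.27 kΩ (source resistance + R1).
V_th is the unloaded tap voltage: V_supply · R2/(R1'+R2) = 34.5 × 0.04460 = 1.539 V.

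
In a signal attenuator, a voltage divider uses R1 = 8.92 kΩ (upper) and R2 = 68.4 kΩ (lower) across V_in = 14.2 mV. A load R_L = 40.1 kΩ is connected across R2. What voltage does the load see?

V_out ≈ 10.5 mV

The load sits in parallel with R2, giving an effective lower resistance R2' = R2·R_L/(R2+R_L) = 25.28 kΩ.
Then V_out = V_in · R2'/(R1 + R2') = 14.2 × 25.28/34.20 = 10.50 mV.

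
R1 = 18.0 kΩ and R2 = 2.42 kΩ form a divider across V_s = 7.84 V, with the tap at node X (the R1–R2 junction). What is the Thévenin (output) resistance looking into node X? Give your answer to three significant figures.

Zeroing V_s shorts the top of R1 to ground, so R_th = R1 ‖ R2 = 2.133 kΩ.

R_th ≈ 2.13 kΩ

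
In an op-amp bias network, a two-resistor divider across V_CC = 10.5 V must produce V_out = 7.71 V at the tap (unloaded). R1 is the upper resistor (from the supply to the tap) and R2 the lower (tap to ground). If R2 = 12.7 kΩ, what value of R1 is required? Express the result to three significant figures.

The divider ratio is R2/(R1+R2) = 7.71/10.5 = 0.7343.
Rearranging, R1 = R2·(1−k)/k = 12.7 × 0.3619 = 4.596 kΩ.

R1 ≈ 4.60 kΩ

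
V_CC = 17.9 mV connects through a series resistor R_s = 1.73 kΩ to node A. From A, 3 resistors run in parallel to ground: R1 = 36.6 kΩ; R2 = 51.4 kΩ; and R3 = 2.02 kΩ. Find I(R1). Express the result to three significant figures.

Parallel bank: R_p = 1/(1/36.6 + 1/51.4 + 1/2.02) = 1.846 kΩ.
V_A by voltage divider: V_A = 17.9 × 1.846/(1.73 + 1.846) = 9.239 mV.
Branch current I = V_A/R1 = 9.239/36.6 = 0.2524 µA.

I ≈ 0.252 µA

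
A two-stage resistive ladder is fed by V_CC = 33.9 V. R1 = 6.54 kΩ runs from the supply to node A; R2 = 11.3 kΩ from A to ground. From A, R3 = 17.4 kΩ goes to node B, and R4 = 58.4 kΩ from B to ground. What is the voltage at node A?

V_A ≈ 20.4 V

The second stage (R3 + R4 = 75.80 kΩ) loads node A in parallel with R2.
Effective lower resistance at A: R2 ‖ 75.80 = 9.834 kΩ.
V_A = 33.9 × 9.834/(6.54 + 9.834) = 20.36 V.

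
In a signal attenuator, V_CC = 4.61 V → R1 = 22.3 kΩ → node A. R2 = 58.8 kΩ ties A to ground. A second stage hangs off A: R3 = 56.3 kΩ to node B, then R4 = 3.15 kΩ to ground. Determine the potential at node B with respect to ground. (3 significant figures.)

Looking into the second stage from A: R3 + R4 = 59.45 kΩ appears in parallel with R2.
R2 ‖ (R3+R4) = 29.56 kΩ.
So V_A = 4.61 × 0.5700 = 2.628 V.
Stage 2 is unloaded, so V_B = V_A · R4/(R3+R4) = 2.628 × 3.15/59.45 = 0.1392 V.

V_B ≈ 0.139 V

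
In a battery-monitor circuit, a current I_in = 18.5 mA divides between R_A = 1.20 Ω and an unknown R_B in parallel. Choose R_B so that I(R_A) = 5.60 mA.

R_B ≈ 0.521 Ω

In a two-way split, I_A/I_in = R_B/(R_A + R_B).
5.60/18.5 = R_B/(R_A + R_B) → R_B = R_A · (0.3027)/(1 − 0.3027) = 1.20 × 0.4341 = 0.5209 Ω.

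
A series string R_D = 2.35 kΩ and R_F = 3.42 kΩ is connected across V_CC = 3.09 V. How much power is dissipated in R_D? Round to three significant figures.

P ≈ 0.674 mW

ΣR = 5.770 kΩ → I = 3.09/5.770 = 0.5355 mA.
V(R_D) = I·R = 1.258 V; P = V·I = 1.258 × 0.5355 = 0.6740 mW.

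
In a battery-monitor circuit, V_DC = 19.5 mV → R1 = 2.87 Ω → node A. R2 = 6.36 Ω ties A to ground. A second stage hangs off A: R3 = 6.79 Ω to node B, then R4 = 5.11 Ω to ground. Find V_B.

Node A sees R2 in parallel with the series input of stage 2, R3 + R4 = 11.90 Ω.
Effective lower resistance at A: R2 ‖ 11.90 = 4.145 Ω.
V_A = 19.5 × 4.145/(2.87 + 4.145) = 11.52 mV.
Then the unloaded second divider: V_B = V_A × R4/(R3+R4) = 11.52 × 0.4294 = 4.948 mV.

V_B ≈ 4.95 mV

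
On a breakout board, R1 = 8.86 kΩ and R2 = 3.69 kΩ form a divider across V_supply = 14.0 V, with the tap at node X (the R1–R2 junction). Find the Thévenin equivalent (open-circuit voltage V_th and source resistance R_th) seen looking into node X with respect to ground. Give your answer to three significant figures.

V_th ≈ 4.12 V, R_th ≈ 2.61 kΩ

V_th is the unloaded tap voltage: V_supply · R2/(R1+R2) = 14.0 × 0.2940 = 4.116 V.
With V_supply suppressed (replaced by a short), R_th = R1 ‖ R2 = (8.860 × 3.69)/(8.860 + 3.69) = 2.605 kΩ.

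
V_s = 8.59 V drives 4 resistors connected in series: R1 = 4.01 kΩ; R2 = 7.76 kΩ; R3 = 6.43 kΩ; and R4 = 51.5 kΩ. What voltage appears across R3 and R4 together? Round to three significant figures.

Series total: ΣR = 4.01 + 7.76 + 6.43 + 51.5 = 69.70 kΩ.
R_{R3..R4} = 6.43 + 51.5 = 57.93 kΩ.
By the voltage-divider rule, V = 8.59 × 57.93/69.70 = 7.139 V.

V ≈ 7.14 V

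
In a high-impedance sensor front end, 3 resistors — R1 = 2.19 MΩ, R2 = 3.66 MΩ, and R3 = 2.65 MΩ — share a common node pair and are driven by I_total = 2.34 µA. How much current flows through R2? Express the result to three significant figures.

I ≈ 0.577 µA

ΣG = 1/2.19 + 1/3.66 + 1/2.65 = 1.107.
R2 takes the fraction G_k/ΣG = 0.2732/1.107 = 0.2468, so I = 2.34 × 0.2468 = 0.5774 µA.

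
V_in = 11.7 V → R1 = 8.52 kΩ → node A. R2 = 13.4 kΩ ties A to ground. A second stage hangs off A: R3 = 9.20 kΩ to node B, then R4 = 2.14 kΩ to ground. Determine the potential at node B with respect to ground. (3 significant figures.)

V_B ≈ 0.925 V

Node A sees R2 in parallel with the series input of stage 2, R3 + R4 = 11.34 kΩ.
R2 ‖ (R3+R4) = 6.142 kΩ.
First divider: V_A = V_in · 6.142/(8.52 + 6.142) = 4.901 V.
Then the unloaded second divider: V_B = V_A × R4/(R3+R4) = 4.901 × 0.1887 = 0.9249 V.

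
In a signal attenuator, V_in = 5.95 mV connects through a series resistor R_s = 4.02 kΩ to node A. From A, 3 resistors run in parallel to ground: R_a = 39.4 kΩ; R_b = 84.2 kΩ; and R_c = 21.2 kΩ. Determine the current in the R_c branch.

Parallel bank: R_p = 1/(1/39.4 + 1/84.2 + 1/21.2) = 11.84 kΩ.
V_A by voltage divider: V_A = 5.95 × 11.84/(4.02 + 11.84) = 4.442 mV.
I(R_c) = V_A / R_c = 4.442/21.2 = 0.2095 µA.
(Check via current divider: I_total = 0.3751 µA; share G_k/ΣG = 0.5587 → same result.)

I ≈ 0.210 µA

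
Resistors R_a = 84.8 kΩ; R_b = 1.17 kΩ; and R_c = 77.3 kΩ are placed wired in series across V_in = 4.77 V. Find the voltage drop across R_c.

V ≈ 2.26 V

Series total: ΣR = 84.8 + 1.17 + 77.3 = 163.3 kΩ.
By the voltage-divider rule, V = 4.77 × 77.30/163.3 = 2.258 V.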